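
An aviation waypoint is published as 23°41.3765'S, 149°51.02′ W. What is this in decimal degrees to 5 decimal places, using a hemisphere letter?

Latitude: 41.3765′ = 0.689608°; total 23.689608
λ: 149 + 51.02/60 = 149.850333

23.68961° S, 149.85033° W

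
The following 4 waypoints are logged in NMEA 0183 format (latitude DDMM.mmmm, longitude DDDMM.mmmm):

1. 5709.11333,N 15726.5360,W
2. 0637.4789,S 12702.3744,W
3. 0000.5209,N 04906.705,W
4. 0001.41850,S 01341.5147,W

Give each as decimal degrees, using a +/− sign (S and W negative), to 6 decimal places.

1. 57.151889, -157.442267
2. -6.624648, -127.039573
3. 0.008682, -49.111750
4. -0.023642, -13.691912

Point 1:
  Latitude: split at 2 digits → 57° and 9.11333′; 57 + 9.11333/60 = 57.1518888
  N ⇒ keep positive
  λ: split at 3 digits → 157° and 26.536′; 157 + 26.536/60 = 157.4422667
  hemisphere W, so the sign is −
Point 2:
  Latitude: split at 2 digits → 06° and 37.4789′; 6 + 37.4789/60 = 6.6246483
  S ⇒ negate
  Lon: split at 3 digits → 127° and 2.3744′; 127 + 2.3744/60 = 127.0395733
  hemisphere W, so the sign is −
Point 3:
  Lat: degrees = first 2 digits = 0, minutes = 0.5209; 0 + 0.5209/60 = 0.0086817
  N ⇒ keep positive
  λ: split at 3 digits → 049° and 6.705′; 49 + 6.705/60 = 49.1117500
  hemisphere W, so the sign is −
Point 4:
  Latitude: degrees = first 2 digits = 0, minutes = 1.4185; 0 + 1.4185/60 = 0.0236417
  S → negative
  Longitude: split at 3 digits → 013° and 41.5147′; 13 + 41.5147/60 = 13.6919117
  W ⇒ negate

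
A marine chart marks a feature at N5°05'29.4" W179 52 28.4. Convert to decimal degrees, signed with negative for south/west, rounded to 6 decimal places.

Latitude: 5° + 5/60 + 29.4/3600 = 5 + 0.083333 + 0.008167 = 5.0915000
N ⇒ keep positive
Longitude: 179 + 52/60 + 28.4/3600 = 179.8745556
W → negative

5.091500, -179.874556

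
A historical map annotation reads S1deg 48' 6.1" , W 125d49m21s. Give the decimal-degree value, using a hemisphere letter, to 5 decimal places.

1.80169° S, 125.82250° W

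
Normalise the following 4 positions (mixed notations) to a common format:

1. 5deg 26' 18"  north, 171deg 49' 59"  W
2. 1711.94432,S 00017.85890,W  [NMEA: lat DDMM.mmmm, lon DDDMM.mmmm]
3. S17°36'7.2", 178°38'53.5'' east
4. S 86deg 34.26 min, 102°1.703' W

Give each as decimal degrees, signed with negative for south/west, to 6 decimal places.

Point 1:
  φ: 26′ + 18″ = 26.30000′; 5 + 26.30000/60 = 5.4383333
  N → positive
  Longitude: 171° + 49/60 + 59/3600 = 171 + 0.816667 + 0.016389 = 171.8330556
  hemisphere W, so the sign is −
Point 2:
  Lat: split at 2 digits → 17° and 11.94432′; 17 + 11.94432/60 = 17.1990720
  hemisphere S, so the sign is −
  Lon: degrees = first 3 digits = 0, minutes = 17.8589; 0 + 17.8589/60 = 0.2976483
  W → negative
Point 3:
  φ: 17 + 36/60 + 7.2/3600 = 17.6020000
  hemisphere S, so the sign is −
  λ: 178° + 38/60 + 53.5/3600 = 178 + 0.633333 + 0.014861 = 178.6481944
  E ⇒ keep positive
Point 4:
  φ: 86 + 34.26/60 = 86.5710000
  S → negative
  Longitude: 1.703′ = 0.028383°; total 102.0283833
  W → negative

1. 5.438333, -171.833056
2. -17.199072, -0.297648
3. -17.602000, 178.648194
4. -86.571000, -102.028383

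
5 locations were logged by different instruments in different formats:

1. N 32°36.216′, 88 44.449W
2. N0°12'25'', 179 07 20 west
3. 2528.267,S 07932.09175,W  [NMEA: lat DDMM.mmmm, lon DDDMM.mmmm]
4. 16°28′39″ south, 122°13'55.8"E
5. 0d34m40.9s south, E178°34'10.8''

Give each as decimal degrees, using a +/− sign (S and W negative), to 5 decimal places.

1. 32.60360, -88.74082
2. 0.20694, -179.12222
3. -25.47112, -79.53486
4. -16.47750, 122.23217
5. -0.57803, 178.56967

Point 1:
  Latitude: 32 + 36.216/60 = 32.603600
  N → positive
  Longitude: 88 + 44.449/60 = 88.740817
  W → negative
Point 2:
  Latitude: 0° + 12/60 + 25/3600 = 0 + 0.200000 + 0.006944 = 0.206944
  N ⇒ keep positive
  Lon: 179° + 7/60 + 20/3600 = 179 + 0.116667 + 0.005556 = 179.122222
  W ⇒ negate
Point 3:
  Lat: degrees = first 2 digits = 25, minutes = 28.267; 25 + 28.267/60 = 25.471117
  hemisphere S, so the sign is −
  λ: split at 3 digits → 079° and 32.09175′; 79 + 32.09175/60 = 79.534863
  W ⇒ negate
Point 4:
  φ: 28′ + 39″ = 28.65000′; 16 + 28.65000/60 = 16.477500
  S ⇒ negate
  Lon: 13′ + 55.8″ = 13.93000′; 122 + 13.93000/60 = 122.232167
  E → positive
Point 5:
  Lat: 0 + 34/60 + 40.9/3600 = 0.578028
  S ⇒ negate
  Longitude: 178 + 34/60 + 10.8/3600 = 178.569667
  E → positive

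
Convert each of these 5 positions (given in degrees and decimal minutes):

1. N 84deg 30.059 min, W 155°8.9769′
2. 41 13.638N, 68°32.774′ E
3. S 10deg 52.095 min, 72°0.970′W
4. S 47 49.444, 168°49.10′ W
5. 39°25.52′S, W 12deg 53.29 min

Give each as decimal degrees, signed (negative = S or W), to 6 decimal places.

Point 1:
  Latitude: 84 + 30.059/60 = 84.5009833
  N → positive
  λ: 8.9769′ = 0.149615°; total 155.1496150
  W ⇒ negate
Point 2:
  φ: 13.638′ = 0.227300°; total 41.2273000
  N ⇒ keep positive
  Longitude: 32.774′ = 0.546233°; total 68.5462333
  E → positive
Point 3:
  Lat: 10 + 52.095/60 = 10.8682500
  hemisphere S, so the sign is −
  Lon: 72 + 0.97/60 = 72.0161667
  W → negative
Point 4:
  Lat: 47 + 49.444/60 = 47.8240667
  S ⇒ negate
  Lon: 49.1′ = 0.818333°; total 168.8183333
  W ⇒ negate
Point 5:
  Lat: 25.52′ = 0.425333°; total 39.4253333
  hemisphere S, so the sign is −
  Longitude: 12 + 53.29/60 = 12.8881667
  hemisphere W, so the sign is −

1. 84.500983, -155.149615
2. 41.227300, 68.546233
3. -10.868250, -72.016167
4. -47.824067, -168.818333
5. -39.425333, -12.888167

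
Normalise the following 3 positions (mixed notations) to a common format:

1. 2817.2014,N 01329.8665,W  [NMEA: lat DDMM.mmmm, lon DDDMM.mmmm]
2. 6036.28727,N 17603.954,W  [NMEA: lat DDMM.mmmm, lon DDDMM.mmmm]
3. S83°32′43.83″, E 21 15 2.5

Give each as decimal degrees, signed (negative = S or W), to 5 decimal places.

Point 1:
  φ: split at 2 digits → 28° and 17.2014′; 28 + 17.2014/60 = 28.286690
  N ⇒ keep positive
  Longitude: split at 3 digits → 013° and 29.8665′; 13 + 29.8665/60 = 13.497775
  hemisphere W, so the sign is −
Point 2:
  Latitude: split at 2 digits → 60° and 36.28727′; 60 + 36.28727/60 = 60.604788
  N → positive
  λ: degrees = first 3 digits = 176, minutes = 3.954; 176 + 3.954/60 = 176.065900
  hemisphere W, so the sign is −
Point 3:
  Lat: 32′ + 43.83″ = 32.73050′; 83 + 32.73050/60 = 83.545508
  S ⇒ negate
  λ: 21° + 15/60 + 2.5/3600 = 21 + 0.250000 + 0.000694 = 21.250694
  E → positive

1. 28.28669, -13.49778
2. 60.60479, -176.06590
3. -83.54551, 21.25069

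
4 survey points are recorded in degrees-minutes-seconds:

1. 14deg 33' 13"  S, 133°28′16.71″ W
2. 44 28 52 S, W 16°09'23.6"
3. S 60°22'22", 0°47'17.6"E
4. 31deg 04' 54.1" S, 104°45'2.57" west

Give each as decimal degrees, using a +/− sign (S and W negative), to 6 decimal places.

Point 1:
  φ: 33′ + 13″ = 33.21667′; 14 + 33.21667/60 = 14.5536111
  S ⇒ negate
  λ: 133° + 28/60 + 16.71/3600 = 133 + 0.466667 + 0.004642 = 133.4713083
  W → negative
Point 2:
  Latitude: 44 + 28/60 + 52/3600 = 44.4811111
  hemisphere S, so the sign is −
  λ: 16 + 9/60 + 23.6/3600 = 16.1565556
  W ⇒ negate
Point 3:
  Lat: 22′ + 22″ = 22.36667′; 60 + 22.36667/60 = 60.3727778
  S ⇒ negate
  Lon: 0° + 47/60 + 17.6/3600 = 0 + 0.783333 + 0.004889 = 0.7882222
  E ⇒ keep positive
Point 4:
  Latitude: 31 + 4/60 + 54.1/3600 = 31.0816944
  S ⇒ negate
  λ: 45′ + 2.57″ = 45.04283′; 104 + 45.04283/60 = 104.7507139
  W ⇒ negate

1. -14.553611, -133.471308
2. -44.481111, -16.156556
3. -60.372778, 0.788222
4. -31.081694, -104.750714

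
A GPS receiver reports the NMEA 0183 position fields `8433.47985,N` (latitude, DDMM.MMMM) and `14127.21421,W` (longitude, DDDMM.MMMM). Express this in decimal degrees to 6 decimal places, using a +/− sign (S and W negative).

84.557998, -141.453570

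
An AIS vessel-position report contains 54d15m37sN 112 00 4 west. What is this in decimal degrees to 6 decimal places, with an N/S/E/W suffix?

54.260278° N, 112.001111° W

Lat: 54° + 15/60 + 37/3600 = 54 + 0.250000 + 0.010278 = 54.2602778
Longitude: 112° + 0/60 + 4/3600 = 112 + 0.000000 + 0.001111 = 112.0011111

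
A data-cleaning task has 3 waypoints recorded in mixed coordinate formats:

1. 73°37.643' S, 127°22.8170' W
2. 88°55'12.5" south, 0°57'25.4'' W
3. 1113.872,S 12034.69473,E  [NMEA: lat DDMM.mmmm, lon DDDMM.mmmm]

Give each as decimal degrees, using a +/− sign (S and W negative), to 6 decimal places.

Point 1:
  Lat: 73 + 37.643/60 = 73.6273833
  S → negative
  λ: 22.817′ = 0.380283°; total 127.3802833
  W → negative
Point 2:
  Latitude: 55′ + 12.5″ = 55.20833′; 88 + 55.20833/60 = 88.9201389
  hemisphere S, so the sign is −
  Longitude: 0 + 57/60 + 25.4/3600 = 0.9570556
  W → negative
Point 3:
  Lat: degrees = first 2 digits = 11, minutes = 13.872; 11 + 13.872/60 = 11.2312000
  S ⇒ negate
  Longitude: split at 3 digits → 120° and 34.69473′; 120 + 34.69473/60 = 120.5782455
  E ⇒ keep positive

1. -73.627383, -127.380283
2. -88.920139, -0.957056
3. -11.231200, 120.578246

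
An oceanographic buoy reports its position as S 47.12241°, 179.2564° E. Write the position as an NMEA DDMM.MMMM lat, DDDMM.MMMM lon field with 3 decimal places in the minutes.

4707.345,S / 17915.384,E

Lat: fractional part 0.122410 → 7.34460 minutes
Lon: minutes = (179.256400 − 179) × 60 = 15.38400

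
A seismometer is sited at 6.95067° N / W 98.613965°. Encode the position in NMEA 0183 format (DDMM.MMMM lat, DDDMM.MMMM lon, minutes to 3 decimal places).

0657.040,N / 09836.838,W

φ: fractional part 0.950670 → 57.04020 minutes
Lon: 98° + 0.613965 × 60 = 98° 36.83790′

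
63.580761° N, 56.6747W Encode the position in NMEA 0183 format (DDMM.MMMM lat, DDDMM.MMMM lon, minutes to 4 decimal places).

Latitude: minutes = (63.580761 − 63) × 60 = 34.845660
λ: minutes = (56.674700 − 56) × 60 = 40.482000

6334.8457,N / 05640.4820,W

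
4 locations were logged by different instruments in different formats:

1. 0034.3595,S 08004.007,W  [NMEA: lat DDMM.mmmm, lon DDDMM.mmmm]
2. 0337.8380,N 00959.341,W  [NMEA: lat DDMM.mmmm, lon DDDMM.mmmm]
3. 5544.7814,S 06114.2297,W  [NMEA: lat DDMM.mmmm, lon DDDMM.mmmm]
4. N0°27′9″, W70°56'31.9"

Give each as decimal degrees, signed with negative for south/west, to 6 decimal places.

1. -0.572658, -80.066783
2. 3.630633, -9.989017
3. -55.746357, -61.237162
4. 0.452500, -70.942194

Point 1:
  Latitude: split at 2 digits → 00° and 34.3595′; 0 + 34.3595/60 = 0.5726583
  S → negative
  Lon: split at 3 digits → 080° and 4.007′; 80 + 4.007/60 = 80.0667833
  hemisphere W, so the sign is −
Point 2:
  φ: degrees = first 2 digits = 3, minutes = 37.838; 3 + 37.838/60 = 3.6306333
  N → positive
  λ: degrees = first 3 digits = 9, minutes = 59.341; 9 + 59.341/60 = 9.9890167
  hemisphere W, so the sign is −
Point 3:
  φ: split at 2 digits → 55° and 44.7814′; 55 + 44.7814/60 = 55.7463567
  hemisphere S, so the sign is −
  Lon: degrees = first 3 digits = 61, minutes = 14.2297; 61 + 14.2297/60 = 61.2371617
  hemisphere W, so the sign is −
Point 4:
  Latitude: 0 + 27/60 + 9/3600 = 0.4525000
  N ⇒ keep positive
  λ: 70° + 56/60 + 31.9/3600 = 70 + 0.933333 + 0.008861 = 70.9421944
  W ⇒ negate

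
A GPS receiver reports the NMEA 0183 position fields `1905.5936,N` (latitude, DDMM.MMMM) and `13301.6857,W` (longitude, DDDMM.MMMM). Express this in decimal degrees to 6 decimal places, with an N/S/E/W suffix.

19.093227° N, 133.028095° W

Latitude: split at 2 digits → 19° and 5.5936′; 19 + 5.5936/60 = 19.0932267
Lon: split at 3 digits → 133° and 1.6857′; 133 + 1.6857/60 = 133.0280950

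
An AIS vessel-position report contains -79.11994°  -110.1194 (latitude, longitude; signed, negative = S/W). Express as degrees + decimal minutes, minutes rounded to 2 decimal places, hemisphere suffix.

79° 7.20′ S, 110° 7.16′ W

Latitude is negative → S; |value| = 79.119940
Latitude: minutes = (79.119940 − 79) × 60 = 7.1964
Longitude is negative → W; |value| = 110.119400
Lon: minutes = (110.119400 − 110) × 60 = 7.1640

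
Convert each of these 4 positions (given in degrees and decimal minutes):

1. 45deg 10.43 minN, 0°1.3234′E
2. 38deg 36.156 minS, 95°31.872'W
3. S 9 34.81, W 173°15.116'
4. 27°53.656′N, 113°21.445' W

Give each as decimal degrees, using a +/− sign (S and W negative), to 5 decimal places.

1. 45.17383, 0.02206
2. -38.60260, -95.53120
3. -9.58017, -173.25193
4. 27.89427, -113.35742

Point 1:
  Lat: 45 + 10.43/60 = 45.173833
  N ⇒ keep positive
  Lon: 1.3234′ = 0.022057°; total 0.022057
  E → positive
Point 2:
  Latitude: 36.156′ = 0.602600°; total 38.602600
  S → negative
  λ: 95 + 31.872/60 = 95.531200
  W ⇒ negate
Point 3:
  Latitude: 34.81′ = 0.580167°; total 9.580167
  hemisphere S, so the sign is −
  λ: 173 + 15.116/60 = 173.251933
  W ⇒ negate
Point 4:
  φ: 53.656′ = 0.894267°; total 27.894267
  N → positive
  Longitude: 113 + 21.445/60 = 113.357417
  W ⇒ negate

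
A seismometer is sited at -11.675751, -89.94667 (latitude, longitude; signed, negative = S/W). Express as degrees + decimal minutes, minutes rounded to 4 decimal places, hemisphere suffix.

11° 40.5451′ S, 89° 56.8002′ W

Latitude is negative → S; |value| = 11.675751
Latitude: minutes = (11.675751 − 11) × 60 = 40.545060
Longitude is negative → W; |value| = 89.946670
Lon: minutes = (89.946670 − 89) × 60 = 56.800200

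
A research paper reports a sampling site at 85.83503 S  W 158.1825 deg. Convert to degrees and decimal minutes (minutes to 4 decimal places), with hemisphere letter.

85° 50.1018′ S, 158° 10.9500′ W

Latitude: 85° + 0.835030 × 60 = 85° 50.101800′
λ: fractional part 0.182500 → 10.950000 minutes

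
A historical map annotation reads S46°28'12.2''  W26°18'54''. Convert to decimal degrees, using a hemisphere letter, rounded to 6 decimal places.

φ: 28′ + 12.2″ = 28.20333′; 46 + 28.20333/60 = 46.4700556
λ: 18′ + 54″ = 18.90000′; 26 + 18.90000/60 = 26.3150000

46.470056° S, 26.315000° W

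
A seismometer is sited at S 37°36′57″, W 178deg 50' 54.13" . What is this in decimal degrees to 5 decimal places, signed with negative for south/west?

Lat: 36′ + 57″ = 36.95000′; 37 + 36.95000/60 = 37.615833
S → negative
λ: 178 + 50/60 + 54.13/3600 = 178.848369
W → negative

-37.61583, -178.84837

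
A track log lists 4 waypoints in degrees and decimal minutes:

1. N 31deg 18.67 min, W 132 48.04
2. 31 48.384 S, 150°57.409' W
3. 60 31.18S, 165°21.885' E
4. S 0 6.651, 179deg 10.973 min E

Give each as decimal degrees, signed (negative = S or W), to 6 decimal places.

Point 1:
  Lat: 31 + 18.67/60 = 31.3111667
  N ⇒ keep positive
  λ: 132 + 48.04/60 = 132.8006667
  W → negative
Point 2:
  φ: 31 + 48.384/60 = 31.8064000
  hemisphere S, so the sign is −
  Longitude: 57.409′ = 0.956817°; total 150.9568167
  W ⇒ negate
Point 3:
  φ: 31.18′ = 0.519667°; total 60.5196667
  S → negative
  λ: 165 + 21.885/60 = 165.3647500
  E → positive
Point 4:
  Latitude: 6.651′ = 0.110850°; total 0.1108500
  S → negative
  λ: 10.973′ = 0.182883°; total 179.1828833
  E ⇒ keep positive

1. 31.311167, -132.800667
2. -31.806400, -150.956817
3. -60.519667, 165.364750
4. -0.110850, 179.182883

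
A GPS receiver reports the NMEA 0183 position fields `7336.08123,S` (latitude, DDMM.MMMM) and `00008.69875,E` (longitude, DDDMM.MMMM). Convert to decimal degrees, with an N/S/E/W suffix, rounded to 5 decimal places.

Latitude: degrees = first 2 digits = 73, minutes = 36.08123; 73 + 36.08123/60 = 73.601354
Longitude: degrees = first 3 digits = 0, minutes = 8.69875; 0 + 8.69875/60 = 0.144979

73.60135° S, 0.14498° E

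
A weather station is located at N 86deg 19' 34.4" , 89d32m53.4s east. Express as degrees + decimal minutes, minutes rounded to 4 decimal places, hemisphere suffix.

86° 19.5733′ N, 89° 32.8900′ E

φ: seconds/60 = 0.57333; minutes = 19 + 0.57333 = 19.573333
Longitude: 32 + 53.4/60 = 32.890000′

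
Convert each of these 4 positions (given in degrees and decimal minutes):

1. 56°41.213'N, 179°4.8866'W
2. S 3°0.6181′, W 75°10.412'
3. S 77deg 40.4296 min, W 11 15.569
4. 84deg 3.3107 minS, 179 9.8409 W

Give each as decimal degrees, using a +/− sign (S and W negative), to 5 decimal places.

1. 56.68688, -179.08144
2. -3.01030, -75.17353
3. -77.67383, -11.25948
4. -84.05518, -179.16402

Point 1:
  φ: 41.213′ = 0.686883°; total 56.686883
  N ⇒ keep positive
  Lon: 179 + 4.8866/60 = 179.081443
  W ⇒ negate
Point 2:
  Latitude: 0.6181′ = 0.010302°; total 3.010302
  S → negative
  λ: 10.412′ = 0.173533°; total 75.173533
  W → negative
Point 3:
  φ: 77 + 40.4296/60 = 77.673827
  S → negative
  Longitude: 11 + 15.569/60 = 11.259483
  W → negative
Point 4:
  φ: 84 + 3.3107/60 = 84.055178
  hemisphere S, so the sign is −
  Longitude: 9.8409′ = 0.164015°; total 179.164015
  W ⇒ negate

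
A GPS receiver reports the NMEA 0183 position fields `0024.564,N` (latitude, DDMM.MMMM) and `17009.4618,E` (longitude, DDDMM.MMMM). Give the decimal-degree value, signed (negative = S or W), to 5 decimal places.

φ: degrees = first 2 digits = 0, minutes = 24.564; 0 + 24.564/60 = 0.409400
N → positive
Lon: degrees = first 3 digits = 170, minutes = 9.4618; 170 + 9.4618/60 = 170.157697
E → positive

0.40940, 170.15770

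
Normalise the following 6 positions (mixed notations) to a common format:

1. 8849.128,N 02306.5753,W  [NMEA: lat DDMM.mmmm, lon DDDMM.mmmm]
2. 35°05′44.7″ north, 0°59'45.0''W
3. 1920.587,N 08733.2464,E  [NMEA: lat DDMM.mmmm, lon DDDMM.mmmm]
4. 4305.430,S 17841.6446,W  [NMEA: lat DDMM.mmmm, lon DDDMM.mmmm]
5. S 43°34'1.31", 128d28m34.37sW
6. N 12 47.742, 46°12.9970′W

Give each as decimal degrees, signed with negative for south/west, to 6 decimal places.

Point 1:
  Lat: split at 2 digits → 88° and 49.128′; 88 + 49.128/60 = 88.8188000
  N → positive
  λ: split at 3 digits → 023° and 6.5753′; 23 + 6.5753/60 = 23.1095883
  W → negative
Point 2:
  Latitude: 5′ + 44.7″ = 5.74500′; 35 + 5.74500/60 = 35.0957500
  N → positive
  λ: 0 + 59/60 + 45/3600 = 0.9958333
  W → negative
Point 3:
  Lat: split at 2 digits → 19° and 20.587′; 19 + 20.587/60 = 19.3431167
  N → positive
  λ: degrees = first 3 digits = 87, minutes = 33.2464; 87 + 33.2464/60 = 87.5541067
  E ⇒ keep positive
Point 4:
  φ: split at 2 digits → 43° and 5.43′; 43 + 5.43/60 = 43.0905000
  hemisphere S, so the sign is −
  Lon: split at 3 digits → 178° and 41.6446′; 178 + 41.6446/60 = 178.6940767
  hemisphere W, so the sign is −
Point 5:
  φ: 34′ + 1.31″ = 34.02183′; 43 + 34.02183/60 = 43.5670306
  hemisphere S, so the sign is −
  Longitude: 28′ + 34.37″ = 28.57283′; 128 + 28.57283/60 = 128.4762139
  hemisphere W, so the sign is −
Point 6:
  Lat: 47.742′ = 0.795700°; total 12.7957000
  N ⇒ keep positive
  Lon: 12.997′ = 0.216617°; total 46.2166167
  W → negative

1. 88.818800, -23.109588
2. 35.095750, -0.995833
3. 19.343117, 87.554107
4. -43.090500, -178.694077
5. -43.567031, -128.476214
6. 12.795700, -46.216617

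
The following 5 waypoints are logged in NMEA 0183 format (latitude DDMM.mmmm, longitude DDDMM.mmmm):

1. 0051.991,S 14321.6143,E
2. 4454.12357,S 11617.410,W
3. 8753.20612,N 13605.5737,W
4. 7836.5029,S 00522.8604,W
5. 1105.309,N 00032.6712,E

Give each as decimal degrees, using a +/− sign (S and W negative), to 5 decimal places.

Point 1:
  Latitude: split at 2 digits → 00° and 51.991′; 0 + 51.991/60 = 0.866517
  hemisphere S, so the sign is −
  Lon: split at 3 digits → 143° and 21.6143′; 143 + 21.6143/60 = 143.360238
  E → positive
Point 2:
  φ: split at 2 digits → 44° and 54.12357′; 44 + 54.12357/60 = 44.902060
  S ⇒ negate
  Longitude: split at 3 digits → 116° and 17.41′; 116 + 17.41/60 = 116.290167
  W ⇒ negate
Point 3:
  Lat: split at 2 digits → 87° and 53.20612′; 87 + 53.20612/60 = 87.886769
  N ⇒ keep positive
  λ: split at 3 digits → 136° and 5.5737′; 136 + 5.5737/60 = 136.092895
  hemisphere W, so the sign is −
Point 4:
  φ: degrees = first 2 digits = 78, minutes = 36.5029; 78 + 36.5029/60 = 78.608382
  S ⇒ negate
  Lon: split at 3 digits → 005° and 22.8604′; 5 + 22.8604/60 = 5.381007
  W ⇒ negate
Point 5:
  φ: split at 2 digits → 11° and 5.309′; 11 + 5.309/60 = 11.088483
  N ⇒ keep positive
  λ: degrees = first 3 digits = 0, minutes = 32.6712; 0 + 32.6712/60 = 0.544520
  E ⇒ keep positive

1. -0.86652, 143.36024
2. -44.90206, -116.29017
3. 87.88677, -136.09290
4. -78.60838, -5.38101
5. 11.08848, 0.54452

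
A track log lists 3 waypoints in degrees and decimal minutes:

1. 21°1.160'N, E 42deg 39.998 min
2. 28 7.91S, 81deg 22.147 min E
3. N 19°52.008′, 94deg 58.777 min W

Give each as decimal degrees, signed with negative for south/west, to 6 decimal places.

Point 1:
  Lat: 21 + 1.16/60 = 21.0193333
  N → positive
  λ: 42 + 39.998/60 = 42.6666333
  E → positive
Point 2:
  Lat: 28 + 7.91/60 = 28.1318333
  S ⇒ negate
  λ: 22.147′ = 0.369117°; total 81.3691167
  E → positive
Point 3:
  Lat: 52.008′ = 0.866800°; total 19.8668000
  N ⇒ keep positive
  λ: 94 + 58.777/60 = 94.9796167
  W ⇒ negate

1. 21.019333, 42.666633
2. -28.131833, 81.369117
3. 19.866800, -94.979617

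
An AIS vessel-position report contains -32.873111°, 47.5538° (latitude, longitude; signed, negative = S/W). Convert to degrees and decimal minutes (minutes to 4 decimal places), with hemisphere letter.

Latitude is negative → S; |value| = 32.873111
φ: 32° + 0.873111 × 60 = 32° 52.386660′
Lon: minutes = (47.553800 − 47) × 60 = 33.228000

32° 52.3867′ S, 47° 33.2280′ E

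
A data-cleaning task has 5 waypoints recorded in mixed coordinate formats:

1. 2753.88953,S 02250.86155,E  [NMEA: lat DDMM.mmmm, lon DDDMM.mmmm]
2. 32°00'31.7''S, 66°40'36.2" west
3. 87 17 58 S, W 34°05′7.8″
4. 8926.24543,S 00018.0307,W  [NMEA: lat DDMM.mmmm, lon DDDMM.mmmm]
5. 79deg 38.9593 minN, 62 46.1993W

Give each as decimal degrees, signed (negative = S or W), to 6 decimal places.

Point 1:
  φ: split at 2 digits → 27° and 53.88953′; 27 + 53.88953/60 = 27.8981588
  hemisphere S, so the sign is −
  λ: split at 3 digits → 022° and 50.86155′; 22 + 50.86155/60 = 22.8476925
  E ⇒ keep positive
Point 2:
  φ: 0′ + 31.7″ = 0.52833′; 32 + 0.52833/60 = 32.0088056
  S ⇒ negate
  Lon: 66° + 40/60 + 36.2/3600 = 66 + 0.666667 + 0.010056 = 66.6767222
  W → negative
Point 3:
  φ: 87° + 17/60 + 58/3600 = 87 + 0.283333 + 0.016111 = 87.2994444
  hemisphere S, so the sign is −
  Longitude: 34° + 5/60 + 7.8/3600 = 34 + 0.083333 + 0.002167 = 34.0855000
  W → negative
Point 4:
  Latitude: degrees = first 2 digits = 89, minutes = 26.24543; 89 + 26.24543/60 = 89.4374238
  S → negative
  Longitude: split at 3 digits → 000° and 18.0307′; 0 + 18.0307/60 = 0.3005117
  W → negative
Point 5:
  Lat: 38.9593′ = 0.649322°; total 79.6493217
  N ⇒ keep positive
  Longitude: 46.1993′ = 0.769988°; total 62.7699883
  W ⇒ negate

1. -27.898159, 22.847693
2. -32.008806, -66.676722
3. -87.299444, -34.085500
4. -89.437424, -0.300512
5. 79.649322, -62.769988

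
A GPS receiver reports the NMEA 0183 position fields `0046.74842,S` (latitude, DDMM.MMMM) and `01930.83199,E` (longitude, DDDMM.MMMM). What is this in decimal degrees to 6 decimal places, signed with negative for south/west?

-0.779140, 19.513867

Lat: degrees = first 2 digits = 0, minutes = 46.74842; 0 + 46.74842/60 = 0.7791403
S → negative
Longitude: degrees = first 3 digits = 19, minutes = 30.83199; 19 + 30.83199/60 = 19.5138665
E ⇒ keep positive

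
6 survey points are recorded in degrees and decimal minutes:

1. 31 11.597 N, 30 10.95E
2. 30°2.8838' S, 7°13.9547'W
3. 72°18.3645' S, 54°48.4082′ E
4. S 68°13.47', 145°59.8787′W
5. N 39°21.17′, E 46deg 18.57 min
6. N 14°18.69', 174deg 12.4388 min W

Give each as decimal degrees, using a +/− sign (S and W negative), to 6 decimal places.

1. 31.193283, 30.182500
2. -30.048063, -7.232578
3. -72.306075, 54.806803
4. -68.224500, -145.997978
5. 39.352833, 46.309500
6. 14.311500, -174.207313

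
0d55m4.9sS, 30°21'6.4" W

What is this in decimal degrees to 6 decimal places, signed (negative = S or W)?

φ: 0 + 55/60 + 4.9/3600 = 0.9180278
S ⇒ negate
Longitude: 30° + 21/60 + 6.4/3600 = 30 + 0.350000 + 0.001778 = 30.3517778
W → negative

-0.918028, -30.351778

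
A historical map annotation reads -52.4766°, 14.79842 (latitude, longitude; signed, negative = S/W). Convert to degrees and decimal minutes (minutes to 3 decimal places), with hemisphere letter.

Latitude is negative → S; |value| = 52.476600
Lat: 52° + 0.476600 × 60 = 52° 28.59600′
λ: fractional part 0.798420 → 47.90520 minutes

52° 28.596′ S, 14° 47.905′ E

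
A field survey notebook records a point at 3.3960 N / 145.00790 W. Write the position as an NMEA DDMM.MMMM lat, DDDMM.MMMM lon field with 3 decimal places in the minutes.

0323.760,N / 14500.474,W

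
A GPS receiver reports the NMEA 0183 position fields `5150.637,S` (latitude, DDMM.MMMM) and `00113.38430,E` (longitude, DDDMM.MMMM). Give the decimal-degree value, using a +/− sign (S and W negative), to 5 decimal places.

-51.84395, 1.22307

Latitude: degrees = first 2 digits = 51, minutes = 50.637; 51 + 50.637/60 = 51.843950
S → negative
λ: split at 3 digits → 001° and 13.3843′; 1 + 13.3843/60 = 1.223072
E ⇒ keep positive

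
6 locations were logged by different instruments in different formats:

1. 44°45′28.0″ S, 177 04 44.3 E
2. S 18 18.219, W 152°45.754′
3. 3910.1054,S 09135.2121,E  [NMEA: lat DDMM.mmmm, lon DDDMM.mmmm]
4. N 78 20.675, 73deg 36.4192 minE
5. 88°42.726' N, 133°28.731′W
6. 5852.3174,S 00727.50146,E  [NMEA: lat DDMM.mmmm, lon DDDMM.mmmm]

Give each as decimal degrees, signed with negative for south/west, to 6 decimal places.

Point 1:
  Lat: 44° + 45/60 + 28/3600 = 44 + 0.750000 + 0.007778 = 44.7577778
  S ⇒ negate
  λ: 177 + 4/60 + 44.3/3600 = 177.0789722
  E ⇒ keep positive
Point 2:
  Latitude: 18 + 18.219/60 = 18.3036500
  S ⇒ negate
  Lon: 152 + 45.754/60 = 152.7625667
  W ⇒ negate
Point 3:
  φ: degrees = first 2 digits = 39, minutes = 10.1054; 39 + 10.1054/60 = 39.1684233
  S → negative
  λ: degrees = first 3 digits = 91, minutes = 35.2121; 91 + 35.2121/60 = 91.5868683
  E ⇒ keep positive
Point 4:
  Lat: 20.675′ = 0.344583°; total 78.3445833
  N ⇒ keep positive
  Longitude: 36.4192′ = 0.606987°; total 73.6069867
  E ⇒ keep positive
Point 5:
  Latitude: 42.726′ = 0.712100°; total 88.7121000
  N → positive
  Lon: 133 + 28.731/60 = 133.4788500
  hemisphere W, so the sign is −
Point 6:
  φ: degrees = first 2 digits = 58, minutes = 52.3174; 58 + 52.3174/60 = 58.8719567
  S ⇒ negate
  λ: degrees = first 3 digits = 7, minutes = 27.50146; 7 + 27.50146/60 = 7.4583577
  E ⇒ keep positive

1. -44.757778, 177.078972
2. -18.303650, -152.762567
3. -39.168423, 91.586868
4. 78.344583, 73.606987
5. 88.712100, -133.478850
6. -58.871957, 7.458358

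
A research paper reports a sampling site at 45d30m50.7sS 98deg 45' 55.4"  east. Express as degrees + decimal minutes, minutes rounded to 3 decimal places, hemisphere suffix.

Lat: 30 + 50.7/60 = 30.84500′
Lon: seconds/60 = 0.92333; minutes = 45 + 0.92333 = 45.92333

45° 30.845′ S, 98° 45.923′ E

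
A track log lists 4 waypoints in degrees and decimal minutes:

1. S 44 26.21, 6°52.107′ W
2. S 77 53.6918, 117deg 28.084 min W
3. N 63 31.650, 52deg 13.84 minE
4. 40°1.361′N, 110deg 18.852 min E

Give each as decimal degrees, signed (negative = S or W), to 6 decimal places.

1. -44.436833, -6.868450
2. -77.894863, -117.468067
3. 63.527500, 52.230667
4. 40.022683, 110.314200

Point 1:
  φ: 44 + 26.21/60 = 44.4368333
  hemisphere S, so the sign is −
  Lon: 52.107′ = 0.868450°; total 6.8684500
  W ⇒ negate
Point 2:
  Lat: 53.6918′ = 0.894863°; total 77.8948633
  hemisphere S, so the sign is −
  Lon: 28.084′ = 0.468067°; total 117.4680667
  W → negative
Point 3:
  φ: 63 + 31.65/60 = 63.5275000
  N → positive
  λ: 13.84′ = 0.230667°; total 52.2306667
  E → positive
Point 4:
  Lat: 40 + 1.361/60 = 40.0226833
  N ⇒ keep positive
  Lon: 110 + 18.852/60 = 110.3142000
  E ⇒ keep positive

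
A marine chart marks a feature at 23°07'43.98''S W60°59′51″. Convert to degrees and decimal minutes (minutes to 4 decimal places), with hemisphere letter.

23° 7.7330′ S, 60° 59.8500′ W

Lat: 7 + 43.98/60 = 7.733000′
Longitude: 59 + 51/60 = 59.850000′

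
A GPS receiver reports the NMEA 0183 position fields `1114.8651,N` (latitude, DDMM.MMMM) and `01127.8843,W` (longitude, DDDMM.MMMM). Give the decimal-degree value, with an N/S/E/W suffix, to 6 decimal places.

11.247752° N, 11.464738° W

Latitude: split at 2 digits → 11° and 14.8651′; 11 + 14.8651/60 = 11.2477517
λ: degrees = first 3 digits = 11, minutes = 27.8843; 11 + 27.8843/60 = 11.4647383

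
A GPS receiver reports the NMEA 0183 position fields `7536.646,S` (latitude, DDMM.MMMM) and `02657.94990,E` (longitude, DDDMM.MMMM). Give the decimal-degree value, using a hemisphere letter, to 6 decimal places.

75.610767° S, 26.965832° E

Lat: degrees = first 2 digits = 75, minutes = 36.646; 75 + 36.646/60 = 75.6107667
λ: split at 3 digits → 026° and 57.9499′; 26 + 57.9499/60 = 26.9658317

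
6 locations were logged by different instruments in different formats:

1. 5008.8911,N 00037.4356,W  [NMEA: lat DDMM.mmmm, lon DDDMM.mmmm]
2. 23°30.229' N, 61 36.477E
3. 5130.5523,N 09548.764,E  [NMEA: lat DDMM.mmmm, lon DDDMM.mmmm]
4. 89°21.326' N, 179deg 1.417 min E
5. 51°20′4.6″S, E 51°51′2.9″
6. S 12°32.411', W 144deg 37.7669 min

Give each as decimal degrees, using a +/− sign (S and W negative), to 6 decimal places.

1. 50.148185, -0.623927
2. 23.503817, 61.607950
3. 51.509205, 95.812733
4. 89.355433, 179.023617
5. -51.334611, 51.850806
6. -12.540183, -144.629448

Point 1:
  φ: split at 2 digits → 50° and 8.8911′; 50 + 8.8911/60 = 50.1481850
  N ⇒ keep positive
  Lon: split at 3 digits → 000° and 37.4356′; 0 + 37.4356/60 = 0.6239267
  W → negative
Point 2:
  Lat: 23 + 30.229/60 = 23.5038167
  N ⇒ keep positive
  λ: 36.477′ = 0.607950°; total 61.6079500
  E → positive
Point 3:
  Latitude: degrees = first 2 digits = 51, minutes = 30.5523; 51 + 30.5523/60 = 51.5092050
  N → positive
  λ: degrees = first 3 digits = 95, minutes = 48.764; 95 + 48.764/60 = 95.8127333
  E → positive
Point 4:
  φ: 89 + 21.326/60 = 89.3554333
  N ⇒ keep positive
  Lon: 1.417′ = 0.023617°; total 179.0236167
  E → positive
Point 5:
  Latitude: 51° + 20/60 + 4.6/3600 = 51 + 0.333333 + 0.001278 = 51.3346111
  S → negative
  Lon: 51′ + 2.9″ = 51.04833′; 51 + 51.04833/60 = 51.8508056
  E → positive
Point 6:
  Latitude: 12 + 32.411/60 = 12.5401833
  S → negative
  λ: 144 + 37.7669/60 = 144.6294483
  hemisphere W, so the sign is −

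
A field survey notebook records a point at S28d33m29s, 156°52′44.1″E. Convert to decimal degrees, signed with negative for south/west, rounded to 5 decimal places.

φ: 33′ + 29″ = 33.48333′; 28 + 33.48333/60 = 28.558056
S → negative
Longitude: 52′ + 44.1″ = 52.73500′; 156 + 52.73500/60 = 156.878917
E → positive

-28.55806, 156.87892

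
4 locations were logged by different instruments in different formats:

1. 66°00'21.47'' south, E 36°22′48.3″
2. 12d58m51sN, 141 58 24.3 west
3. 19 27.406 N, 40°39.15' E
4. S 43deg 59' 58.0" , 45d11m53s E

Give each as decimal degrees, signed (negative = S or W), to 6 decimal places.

1. -66.005964, 36.380083
2. 12.980833, -141.973417
3. 19.456767, 40.652500
4. -43.999444, 45.198056

Point 1:
  Lat: 66° + 0/60 + 21.47/3600 = 66 + 0.000000 + 0.005964 = 66.0059639
  hemisphere S, so the sign is −
  Longitude: 36 + 22/60 + 48.3/3600 = 36.3800833
  E ⇒ keep positive
Point 2:
  Lat: 12 + 58/60 + 51/3600 = 12.9808333
  N ⇒ keep positive
  Longitude: 141 + 58/60 + 24.3/3600 = 141.9734167
  hemisphere W, so the sign is −
Point 3:
  Latitude: 19 + 27.406/60 = 19.4567667
  N ⇒ keep positive
  λ: 39.15′ = 0.652500°; total 40.6525000
  E ⇒ keep positive
Point 4:
  Latitude: 43° + 59/60 + 58/3600 = 43 + 0.983333 + 0.016111 = 43.9994444
  S → negative
  Lon: 45 + 11/60 + 53/3600 = 45.1980556
  E ⇒ keep positive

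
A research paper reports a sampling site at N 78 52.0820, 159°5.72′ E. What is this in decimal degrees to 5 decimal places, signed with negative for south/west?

78.86803, 159.09533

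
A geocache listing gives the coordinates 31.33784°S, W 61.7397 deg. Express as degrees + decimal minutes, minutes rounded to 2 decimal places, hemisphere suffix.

Latitude: minutes = (31.337840 − 31) × 60 = 20.2704
λ: 61° + 0.739700 × 60 = 61° 44.3820′

31° 20.27′ S, 61° 44.38′ W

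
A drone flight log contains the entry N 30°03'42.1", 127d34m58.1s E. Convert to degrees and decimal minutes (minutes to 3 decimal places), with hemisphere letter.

φ: seconds/60 = 0.70167; minutes = 3 + 0.70167 = 3.70167
Longitude: 34 + 58.1/60 = 34.96833′

30° 3.702′ N, 127° 34.968′ E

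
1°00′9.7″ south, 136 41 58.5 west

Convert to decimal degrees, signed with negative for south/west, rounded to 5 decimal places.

Lat: 1° + 0/60 + 9.7/3600 = 1 + 0.000000 + 0.002694 = 1.002694
S → negative
λ: 136° + 41/60 + 58.5/3600 = 136 + 0.683333 + 0.016250 = 136.699583
W ⇒ negate

-1.00269, -136.69958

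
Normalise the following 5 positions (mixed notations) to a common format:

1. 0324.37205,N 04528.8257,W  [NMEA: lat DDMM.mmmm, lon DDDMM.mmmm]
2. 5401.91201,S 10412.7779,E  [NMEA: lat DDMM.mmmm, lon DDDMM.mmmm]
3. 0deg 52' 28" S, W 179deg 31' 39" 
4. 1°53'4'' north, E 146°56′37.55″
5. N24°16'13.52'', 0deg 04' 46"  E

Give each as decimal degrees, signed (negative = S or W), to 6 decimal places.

1. 3.406201, -45.480428
2. -54.031867, 104.212965
3. -0.874444, -179.527500
4. 1.884444, 146.943764
5. 24.270422, 0.079444

Point 1:
  Lat: split at 2 digits → 03° and 24.37205′; 3 + 24.37205/60 = 3.4062008
  N ⇒ keep positive
  Longitude: degrees = first 3 digits = 45, minutes = 28.8257; 45 + 28.8257/60 = 45.4804283
  hemisphere W, so the sign is −
Point 2:
  φ: split at 2 digits → 54° and 1.91201′; 54 + 1.91201/60 = 54.0318668
  hemisphere S, so the sign is −
  Longitude: degrees = first 3 digits = 104, minutes = 12.7779; 104 + 12.7779/60 = 104.2129650
  E ⇒ keep positive
Point 3:
  Lat: 52′ + 28″ = 52.46667′; 0 + 52.46667/60 = 0.8744444
  hemisphere S, so the sign is −
  Lon: 179° + 31/60 + 39/3600 = 179 + 0.516667 + 0.010833 = 179.5275000
  W → negative
Point 4:
  Lat: 53′ + 4″ = 53.06667′; 1 + 53.06667/60 = 1.8844444
  N ⇒ keep positive
  Lon: 146° + 56/60 + 37.55/3600 = 146 + 0.933333 + 0.010431 = 146.9437639
  E → positive
Point 5:
  φ: 16′ + 13.52″ = 16.22533′; 24 + 16.22533/60 = 24.2704222
  N → positive
  Longitude: 4′ + 46″ = 4.76667′; 0 + 4.76667/60 = 0.0794444
  E → positive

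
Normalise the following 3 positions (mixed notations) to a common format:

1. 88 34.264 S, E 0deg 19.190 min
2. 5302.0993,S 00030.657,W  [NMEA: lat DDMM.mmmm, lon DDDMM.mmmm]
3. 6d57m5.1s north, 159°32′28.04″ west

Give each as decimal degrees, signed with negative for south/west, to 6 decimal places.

Point 1:
  φ: 34.264′ = 0.571067°; total 88.5710667
  hemisphere S, so the sign is −
  λ: 0 + 19.19/60 = 0.3198333
  E ⇒ keep positive
Point 2:
  φ: degrees = first 2 digits = 53, minutes = 2.0993; 53 + 2.0993/60 = 53.0349883
  hemisphere S, so the sign is −
  Lon: degrees = first 3 digits = 0, minutes = 30.657; 0 + 30.657/60 = 0.5109500
  W ⇒ negate
Point 3:
  Lat: 6° + 57/60 + 5.1/3600 = 6 + 0.950000 + 0.001417 = 6.9514167
  N → positive
  Longitude: 159° + 32/60 + 28.04/3600 = 159 + 0.533333 + 0.007789 = 159.5411222
  W → negative

1. -88.571067, 0.319833
2. -53.034988, -0.510950
3. 6.951417, -159.541122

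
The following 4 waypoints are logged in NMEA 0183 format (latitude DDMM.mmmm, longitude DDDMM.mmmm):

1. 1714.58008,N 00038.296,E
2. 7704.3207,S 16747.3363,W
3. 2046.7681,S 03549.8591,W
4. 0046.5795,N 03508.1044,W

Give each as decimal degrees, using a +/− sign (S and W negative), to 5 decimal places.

Point 1:
  Latitude: split at 2 digits → 17° and 14.58008′; 17 + 14.58008/60 = 17.243001
  N ⇒ keep positive
  Lon: split at 3 digits → 000° and 38.296′; 0 + 38.296/60 = 0.638267
  E → positive
Point 2:
  φ: degrees = first 2 digits = 77, minutes = 4.3207; 77 + 4.3207/60 = 77.072012
  hemisphere S, so the sign is −
  λ: split at 3 digits → 167° and 47.3363′; 167 + 47.3363/60 = 167.788938
  W → negative
Point 3:
  Latitude: degrees = first 2 digits = 20, minutes = 46.7681; 20 + 46.7681/60 = 20.779468
  S ⇒ negate
  λ: split at 3 digits → 035° and 49.8591′; 35 + 49.8591/60 = 35.830985
  W ⇒ negate
Point 4:
  Lat: degrees = first 2 digits = 0, minutes = 46.5795; 0 + 46.5795/60 = 0.776325
  N ⇒ keep positive
  λ: split at 3 digits → 035° and 8.1044′; 35 + 8.1044/60 = 35.135073
  W → negative

1. 17.24300, 0.63827
2. -77.07201, -167.78894
3. -20.77947, -35.83099
4. 0.77633, -35.13507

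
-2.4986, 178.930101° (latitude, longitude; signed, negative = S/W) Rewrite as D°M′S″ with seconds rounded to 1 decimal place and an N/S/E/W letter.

Latitude is negative → S; |value| = 2.498600
Latitude: whole degrees 2; 29.91600′ → 29′ and 54.960″
Lon: 0.930101° → 55.80606′; 0.80606 × 60 = 48.364″

2°29′55.0″ S, 178°55′48.4″ E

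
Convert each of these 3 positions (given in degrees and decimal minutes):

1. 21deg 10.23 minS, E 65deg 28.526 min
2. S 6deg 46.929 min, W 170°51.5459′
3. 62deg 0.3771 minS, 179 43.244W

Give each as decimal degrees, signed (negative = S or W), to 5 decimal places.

1. -21.17050, 65.47543
2. -6.78215, -170.85910
3. -62.00629, -179.72073

Point 1:
  Lat: 10.23′ = 0.170500°; total 21.170500
  hemisphere S, so the sign is −
  Lon: 28.526′ = 0.475433°; total 65.475433
  E ⇒ keep positive
Point 2:
  Latitude: 6 + 46.929/60 = 6.782150
  S ⇒ negate
  Lon: 51.5459′ = 0.859098°; total 170.859098
  hemisphere W, so the sign is −
Point 3:
  Latitude: 0.3771′ = 0.006285°; total 62.006285
  S → negative
  Lon: 179 + 43.244/60 = 179.720733
  W → negative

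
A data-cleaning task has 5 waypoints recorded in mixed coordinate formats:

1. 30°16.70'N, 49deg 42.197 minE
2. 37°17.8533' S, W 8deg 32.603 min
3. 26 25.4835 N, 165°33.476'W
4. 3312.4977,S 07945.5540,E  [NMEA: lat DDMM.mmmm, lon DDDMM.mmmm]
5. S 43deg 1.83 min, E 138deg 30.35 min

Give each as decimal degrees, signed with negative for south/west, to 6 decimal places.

Point 1:
  Latitude: 30 + 16.7/60 = 30.2783333
  N → positive
  λ: 49 + 42.197/60 = 49.7032833
  E ⇒ keep positive
Point 2:
  φ: 17.8533′ = 0.297555°; total 37.2975550
  hemisphere S, so the sign is −
  λ: 8 + 32.603/60 = 8.5433833
  W ⇒ negate
Point 3:
  φ: 25.4835′ = 0.424725°; total 26.4247250
  N ⇒ keep positive
  Longitude: 33.476′ = 0.557933°; total 165.5579333
  hemisphere W, so the sign is −
Point 4:
  φ: split at 2 digits → 33° and 12.4977′; 33 + 12.4977/60 = 33.2082950
  hemisphere S, so the sign is −
  Lon: split at 3 digits → 079° and 45.554′; 79 + 45.554/60 = 79.7592333
  E → positive
Point 5:
  φ: 1.83′ = 0.030500°; total 43.0305000
  S → negative
  λ: 30.35′ = 0.505833°; total 138.5058333
  E ⇒ keep positive

1. 30.278333, 49.703283
2. -37.297555, -8.543383
3. 26.424725, -165.557933
4. -33.208295, 79.759233
5. -43.030500, 138.505833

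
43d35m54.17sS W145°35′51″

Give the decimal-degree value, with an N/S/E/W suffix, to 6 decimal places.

φ: 43° + 35/60 + 54.17/3600 = 43 + 0.583333 + 0.015047 = 43.5983806
Lon: 35′ + 51″ = 35.85000′; 145 + 35.85000/60 = 145.5975000

43.598381° S, 145.597500° W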